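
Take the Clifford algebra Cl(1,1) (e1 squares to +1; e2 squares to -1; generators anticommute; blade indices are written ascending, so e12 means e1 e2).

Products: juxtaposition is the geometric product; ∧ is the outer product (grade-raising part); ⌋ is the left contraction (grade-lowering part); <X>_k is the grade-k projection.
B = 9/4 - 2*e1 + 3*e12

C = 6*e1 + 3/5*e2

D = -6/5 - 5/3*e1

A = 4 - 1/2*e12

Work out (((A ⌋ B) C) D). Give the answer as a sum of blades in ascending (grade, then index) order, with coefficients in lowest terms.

step 1: 15/2 - 8*e1 + 12*e12
step 2: -48 + 189/5*e1 - 135/2*e2 - 24/5*e12
step 3: -27/5 + 866/25*e1 + 73*e2 - 5337/50*e12
Answer: -27/5 + 866/25*e1 + 73*e2 - 5337/50*e12


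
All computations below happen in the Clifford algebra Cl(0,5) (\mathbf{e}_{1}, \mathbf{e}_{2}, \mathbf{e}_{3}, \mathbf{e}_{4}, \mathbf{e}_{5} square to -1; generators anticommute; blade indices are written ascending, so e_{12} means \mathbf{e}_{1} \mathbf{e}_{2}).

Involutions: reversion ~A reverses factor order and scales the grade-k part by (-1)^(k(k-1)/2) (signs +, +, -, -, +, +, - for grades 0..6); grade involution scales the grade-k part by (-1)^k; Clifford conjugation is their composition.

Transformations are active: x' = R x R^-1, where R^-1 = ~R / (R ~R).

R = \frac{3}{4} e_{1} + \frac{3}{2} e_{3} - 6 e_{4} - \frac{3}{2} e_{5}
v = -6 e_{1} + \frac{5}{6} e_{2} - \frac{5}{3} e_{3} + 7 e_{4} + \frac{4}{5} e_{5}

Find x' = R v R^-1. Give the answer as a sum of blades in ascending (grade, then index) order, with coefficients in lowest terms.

~R = \frac{3}{4} e_{1} + \frac{3}{2} e_{3} - 6 e_{4} - \frac{3}{2} e_{5}, and R ~R = -\frac{657}{16}, so R^-1 = ~R / (-\frac{657}{16}).
R v = \frac{251}{5} + \frac{5}{8} e_{12} + \frac{31}{4} e_{13} - \frac{123}{4} e_{14} - \frac{42}{5} e_{15} - \frac{5}{4} e_{23} + 5 e_{24} + \frac{5}{4} e_{25} + \frac{1}{2} e_{34} - \frac{13}{10} e_{35} + \frac{57}{10} e_{45}
Answer: \frac{4562}{1095} e_{1} - \frac{5}{6} e_{2} - \frac{2191}{1095} e_{3} + \frac{8399}{1095} e_{4} + \frac{628}{219} e_{5}


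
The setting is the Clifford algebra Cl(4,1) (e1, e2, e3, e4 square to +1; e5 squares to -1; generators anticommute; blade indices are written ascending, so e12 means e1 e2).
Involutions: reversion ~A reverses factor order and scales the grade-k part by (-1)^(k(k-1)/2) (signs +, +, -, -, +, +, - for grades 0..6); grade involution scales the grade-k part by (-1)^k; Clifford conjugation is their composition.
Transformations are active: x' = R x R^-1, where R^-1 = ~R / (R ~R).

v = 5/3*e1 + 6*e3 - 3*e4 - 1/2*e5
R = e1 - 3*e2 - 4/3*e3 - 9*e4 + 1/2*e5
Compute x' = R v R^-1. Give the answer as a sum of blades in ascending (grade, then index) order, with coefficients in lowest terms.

~R = e1 - 3*e2 - 4/3*e3 - 9*e4 + 1/2*e5, and R ~R = 3331/36, so R^-1 = ~R / (3331/36).
R v = 251/12 + 5*e12 + 74/9*e13 + 12*e14 - 4/3*e15 - 18*e23 + 9*e24 + 3/2*e25 + 58*e34 - 7/3*e35 + 6*e45
Answer: -12137/9993*e1 - 4518/3331*e2 - 21994/3331*e3 - 3561/3331*e4 + 4837/6662*e5


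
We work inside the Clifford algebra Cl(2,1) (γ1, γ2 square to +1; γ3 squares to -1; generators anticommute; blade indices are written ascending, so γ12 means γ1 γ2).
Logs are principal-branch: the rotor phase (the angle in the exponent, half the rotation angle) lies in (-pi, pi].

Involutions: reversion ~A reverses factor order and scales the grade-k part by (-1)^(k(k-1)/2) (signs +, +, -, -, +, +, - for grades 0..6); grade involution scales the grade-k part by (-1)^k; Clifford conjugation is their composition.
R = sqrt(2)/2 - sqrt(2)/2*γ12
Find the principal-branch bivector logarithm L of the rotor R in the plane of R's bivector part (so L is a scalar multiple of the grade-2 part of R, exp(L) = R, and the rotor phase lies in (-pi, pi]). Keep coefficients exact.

The scalar part of R is sqrt(2)/2, which pins the rotor phase on the principal branch; dividing the bivector part by the sine of that phase recovers the unit plane, and L is the phase times that plane.
Concretely: cos(phase) = sqrt(2)/2 gives phase = ±pi/4, and since phase/sin(phase) is even the sign is immaterial: L = (phase/sin(phase)) * <R>_2 = (sqrt(2)*pi/4) * <R>_2.
Answer: -pi/4*γ12


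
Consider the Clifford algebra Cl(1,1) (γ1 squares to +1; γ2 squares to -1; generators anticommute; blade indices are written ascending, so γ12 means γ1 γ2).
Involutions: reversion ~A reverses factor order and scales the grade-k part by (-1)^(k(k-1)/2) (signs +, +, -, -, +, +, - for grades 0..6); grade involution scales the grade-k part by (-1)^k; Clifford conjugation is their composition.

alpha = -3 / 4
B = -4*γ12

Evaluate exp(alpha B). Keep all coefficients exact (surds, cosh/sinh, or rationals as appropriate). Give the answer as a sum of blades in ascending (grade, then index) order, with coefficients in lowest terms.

B^2 = (-4)^2*(γ12)^2 = 16*(+1) = 16 (a basis 2-blade squares to minus the product of its generators' squares).
B^2 = 16 — the series telescopes hyperbolically here: l = 4, alpha*l = -3, so exp(alpha B) = cosh(-3) + (sinh(-3)/4)*B = cosh(3) + (-sinh(3)/4)*B.
Answer: cosh(3) + sinh(3)*γ12


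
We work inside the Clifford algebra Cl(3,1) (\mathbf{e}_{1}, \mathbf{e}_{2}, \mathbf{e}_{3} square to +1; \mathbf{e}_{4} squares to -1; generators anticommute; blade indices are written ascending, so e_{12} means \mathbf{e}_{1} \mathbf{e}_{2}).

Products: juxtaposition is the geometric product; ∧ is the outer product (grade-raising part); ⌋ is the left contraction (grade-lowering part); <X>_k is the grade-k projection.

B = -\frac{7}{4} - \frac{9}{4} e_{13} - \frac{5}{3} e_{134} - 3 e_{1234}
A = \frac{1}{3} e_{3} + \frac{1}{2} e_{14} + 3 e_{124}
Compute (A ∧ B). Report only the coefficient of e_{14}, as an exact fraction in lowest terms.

step 1: -\frac{7}{12} e_{3} - \frac{7}{8} e_{14} - \frac{21}{4} e_{124}
Answer: -\frac{7}{8}


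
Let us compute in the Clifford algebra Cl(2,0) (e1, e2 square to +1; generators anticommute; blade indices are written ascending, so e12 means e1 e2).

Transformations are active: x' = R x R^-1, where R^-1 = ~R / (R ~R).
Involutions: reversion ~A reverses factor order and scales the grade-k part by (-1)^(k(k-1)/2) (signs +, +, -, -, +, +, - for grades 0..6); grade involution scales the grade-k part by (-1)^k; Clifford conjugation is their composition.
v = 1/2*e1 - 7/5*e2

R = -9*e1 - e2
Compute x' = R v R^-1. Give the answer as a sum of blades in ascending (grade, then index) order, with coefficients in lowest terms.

~R = -9*e1 - e2, and R ~R = 82, so R^-1 = ~R / (82).
R v = -31/10 + 131/10*e12
Answer: 37/205*e1 + 121/82*e2


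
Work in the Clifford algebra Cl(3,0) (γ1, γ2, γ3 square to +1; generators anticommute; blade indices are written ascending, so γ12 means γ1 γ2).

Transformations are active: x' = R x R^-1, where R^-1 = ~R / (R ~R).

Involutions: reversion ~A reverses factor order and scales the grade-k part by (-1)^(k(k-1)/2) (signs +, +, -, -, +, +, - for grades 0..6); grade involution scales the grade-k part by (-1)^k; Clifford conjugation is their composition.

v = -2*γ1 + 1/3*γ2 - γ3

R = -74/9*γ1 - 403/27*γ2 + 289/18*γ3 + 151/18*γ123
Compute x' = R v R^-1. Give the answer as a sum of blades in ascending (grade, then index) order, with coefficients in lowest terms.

~R = -74/9*γ1 - 403/27*γ2 + 289/18*γ3 - 151/18*γ123, and R ~R = 901835/1458, so R^-1 = ~R / (901835/1458).
R v = -743/162 - 2213/54*γ12 + 2027/54*γ13 - 389/54*γ23
Answer: 8313/4315*γ1 - 2926/2589*γ2 - 1509/4315*γ3


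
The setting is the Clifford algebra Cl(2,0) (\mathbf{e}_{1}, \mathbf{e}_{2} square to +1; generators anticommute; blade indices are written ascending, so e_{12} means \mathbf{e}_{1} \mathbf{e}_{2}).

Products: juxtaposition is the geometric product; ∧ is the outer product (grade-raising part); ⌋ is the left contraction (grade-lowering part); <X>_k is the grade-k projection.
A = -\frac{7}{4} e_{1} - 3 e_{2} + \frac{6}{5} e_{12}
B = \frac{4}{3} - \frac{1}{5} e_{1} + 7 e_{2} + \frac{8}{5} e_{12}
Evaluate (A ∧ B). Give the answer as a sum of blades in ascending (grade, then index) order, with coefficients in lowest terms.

step 1: -\frac{7}{3} e_{1} - 4 e_{2} - \frac{45}{4} e_{12}
Answer: -\frac{7}{3} e_{1} - 4 e_{2} - \frac{45}{4} e_{12}


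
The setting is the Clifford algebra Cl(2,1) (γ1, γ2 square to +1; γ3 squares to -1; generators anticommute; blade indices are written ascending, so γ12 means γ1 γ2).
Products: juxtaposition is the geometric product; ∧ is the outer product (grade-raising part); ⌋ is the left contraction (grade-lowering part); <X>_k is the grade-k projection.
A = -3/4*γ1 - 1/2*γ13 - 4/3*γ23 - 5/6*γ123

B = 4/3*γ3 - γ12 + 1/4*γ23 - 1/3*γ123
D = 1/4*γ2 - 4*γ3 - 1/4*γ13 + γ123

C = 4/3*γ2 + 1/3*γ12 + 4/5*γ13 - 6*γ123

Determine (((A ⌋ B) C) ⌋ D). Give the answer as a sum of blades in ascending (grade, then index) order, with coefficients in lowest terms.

step 1: -1/18 + 4/9*γ1 + 7/12*γ2 + 1/4*γ23
step 2: 7/9 - 61/36*γ1 + 2/27*γ2 + 1/45*γ3 + 101/270*γ12 + 607/180*γ13 - 8/3*γ23 - 2/15*γ123
step 3: -1877/2160 - 481/180*γ1 - 143/45*γ2 - 6613/2160*γ3 - 1/45*γ12 - 29/108*γ13 - 61/36*γ23 + 7/9*γ123
Answer: -1877/2160 - 481/180*γ1 - 143/45*γ2 - 6613/2160*γ3 - 1/45*γ12 - 29/108*γ13 - 61/36*γ23 + 7/9*γ123


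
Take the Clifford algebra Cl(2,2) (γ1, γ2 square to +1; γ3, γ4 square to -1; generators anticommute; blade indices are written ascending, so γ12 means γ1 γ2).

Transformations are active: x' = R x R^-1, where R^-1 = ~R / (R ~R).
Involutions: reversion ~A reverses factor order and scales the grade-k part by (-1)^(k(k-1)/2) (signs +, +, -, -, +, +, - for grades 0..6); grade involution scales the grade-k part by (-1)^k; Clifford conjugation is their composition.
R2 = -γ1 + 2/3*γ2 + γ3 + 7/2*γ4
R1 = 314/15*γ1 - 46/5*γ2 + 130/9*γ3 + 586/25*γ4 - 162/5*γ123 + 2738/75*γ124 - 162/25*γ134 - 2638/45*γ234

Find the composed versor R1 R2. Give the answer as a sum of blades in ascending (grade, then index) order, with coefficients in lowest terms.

Distribute over the terms of R2 (each basis-blade product reordered to ascending indices, repeated generators contracted through their squares):
R1 (-γ1) = -314/15 - 46/5*γ12 + 130/9*γ13 + 586/25*γ14 + 162/5*γ23 - 2738/75*γ24 + 162/25*γ34 - 2638/45*γ1234
R1 (2/3*γ2) = -92/15 + 628/45*γ12 + 108/5*γ13 - 5476/225*γ14 - 260/27*γ23 - 1172/75*γ24 - 5276/135*γ34 - 108/25*γ1234
R1 (γ3) = -130/9 + 162/5*γ12 + 314/15*γ13 - 162/25*γ14 - 46/5*γ23 - 2638/45*γ24 - 586/25*γ34 - 2738/75*γ1234
R1 (7/2*γ4) = -2051/25 - 9583/75*γ12 + 567/25*γ13 + 1099/15*γ14 + 9233/45*γ23 - 161/5*γ24 + 455/9*γ34 - 567/5*γ1234
Summing the partial products and collecting blades:
Answer: -27799/225 - 20389/225*γ12 + 17923/225*γ13 + 593/9*γ14 + 29531/135*γ23 - 6433/45*γ24 - 3703/675*γ34 - 47891/225*γ1234


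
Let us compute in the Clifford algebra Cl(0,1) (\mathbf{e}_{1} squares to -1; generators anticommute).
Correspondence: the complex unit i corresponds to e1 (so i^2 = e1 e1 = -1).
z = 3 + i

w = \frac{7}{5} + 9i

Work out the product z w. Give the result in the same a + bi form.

In blades: z = 3 + e_{1}, w = \frac{7}{5} + 9 e_{1}.
Distribute z over w term by term (generator squares from the signature, products reordered to ascending indices): (3)*w = \frac{21}{5} + 27 e_{1}; (e_{1})*w = -9 + \frac{7}{5} e_{1}.
Sum: -\frac{24}{5} + \frac{142}{5} e_{1}; translating back through the correspondence:
Answer: -\frac{24}{5} + \frac{142}{5}i


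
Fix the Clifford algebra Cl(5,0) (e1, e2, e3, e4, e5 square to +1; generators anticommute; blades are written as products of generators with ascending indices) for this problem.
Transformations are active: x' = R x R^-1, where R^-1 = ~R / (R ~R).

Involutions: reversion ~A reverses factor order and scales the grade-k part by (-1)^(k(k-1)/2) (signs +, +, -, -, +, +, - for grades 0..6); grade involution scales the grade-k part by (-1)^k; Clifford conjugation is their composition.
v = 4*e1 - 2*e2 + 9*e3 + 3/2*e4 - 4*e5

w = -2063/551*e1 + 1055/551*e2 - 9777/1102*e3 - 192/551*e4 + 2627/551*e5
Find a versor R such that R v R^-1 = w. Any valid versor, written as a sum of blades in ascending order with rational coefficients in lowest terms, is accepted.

Since q(v) = q(w) = 477/4, the sum R = v + w = 141/551*e1 - 47/551*e2 + 141/1102*e3 + 1269/1102*e4 + 423/551*e5 does the job whenever invertible.
Answer: 141/551*e1 - 47/551*e2 + 141/1102*e3 + 1269/1102*e4 + 423/551*e5


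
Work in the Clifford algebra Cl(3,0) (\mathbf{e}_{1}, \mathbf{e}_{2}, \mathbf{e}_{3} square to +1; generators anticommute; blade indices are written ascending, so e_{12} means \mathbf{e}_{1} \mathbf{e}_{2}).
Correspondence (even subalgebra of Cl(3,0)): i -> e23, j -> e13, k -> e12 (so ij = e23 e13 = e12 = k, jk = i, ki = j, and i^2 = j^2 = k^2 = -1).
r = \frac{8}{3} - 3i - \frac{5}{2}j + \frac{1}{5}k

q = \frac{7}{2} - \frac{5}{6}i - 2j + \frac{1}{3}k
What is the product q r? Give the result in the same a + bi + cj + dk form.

In blades: q = \frac{7}{2} + \frac{1}{3} e_{12} - 2 e_{13} - \frac{5}{6} e_{23}, r = \frac{8}{3} + \frac{1}{5} e_{12} - \frac{5}{2} e_{13} - 3 e_{23}.
Distribute q over r term by term (generator squares from the signature, products reordered to ascending indices): (\frac{7}{2})*r = \frac{28}{3} + \frac{7}{10} e_{12} - \frac{35}{4} e_{13} - \frac{21}{2} e_{23}; (\frac{1}{3} e_{12})*r = -\frac{1}{15} + \frac{8}{9} e_{12} - e_{13} + \frac{5}{6} e_{23}; (-2 e_{13})*r = -5 - 6 e_{12} - \frac{16}{3} e_{13} - \frac{2}{5} e_{23}; (-\frac{5}{6} e_{23})*r = -\frac{5}{2} + \frac{25}{12} e_{12} + \frac{1}{6} e_{13} - \frac{20}{9} e_{23}.
Sum: \frac{53}{30} - \frac{419}{180} e_{12} - \frac{179}{12} e_{13} - \frac{553}{45} e_{23}; translating back through the correspondence:
Answer: \frac{53}{30} - \frac{553}{45}i - \frac{179}{12}j - \frac{419}{180}k


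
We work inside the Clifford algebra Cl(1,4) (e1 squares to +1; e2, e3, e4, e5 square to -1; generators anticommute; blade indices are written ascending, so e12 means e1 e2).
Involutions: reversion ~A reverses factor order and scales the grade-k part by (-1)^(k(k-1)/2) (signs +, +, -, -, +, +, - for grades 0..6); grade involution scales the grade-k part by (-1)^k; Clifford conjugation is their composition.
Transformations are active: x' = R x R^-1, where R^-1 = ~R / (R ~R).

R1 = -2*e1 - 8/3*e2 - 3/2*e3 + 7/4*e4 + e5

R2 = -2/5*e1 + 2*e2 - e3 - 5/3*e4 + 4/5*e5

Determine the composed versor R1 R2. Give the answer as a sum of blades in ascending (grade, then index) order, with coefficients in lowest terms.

Distribute over the terms of R1 (each basis-blade product reordered to ascending indices, repeated generators contracted through their squares):
(-2*e1) R2 = 4/5 - 4*e12 + 2*e13 + 10/3*e14 - 8/5*e15
(-8/3*e2) R2 = 16/3 - 16/15*e12 + 8/3*e23 + 40/9*e24 - 32/15*e25
(-3/2*e3) R2 = -3/2 - 3/5*e13 + 3*e23 + 5/2*e34 - 6/5*e35
(7/4*e4) R2 = 35/12 + 7/10*e14 - 7/2*e24 + 7/4*e34 + 7/5*e45
(e5) R2 = -4/5 + 2/5*e15 - 2*e25 + e35 + 5/3*e45
Summing the partial products and collecting blades:
Answer: 27/4 - 76/15*e12 + 7/5*e13 + 121/30*e14 - 6/5*e15 + 17/3*e23 + 17/18*e24 - 62/15*e25 + 17/4*e34 - 1/5*e35 + 46/15*e45


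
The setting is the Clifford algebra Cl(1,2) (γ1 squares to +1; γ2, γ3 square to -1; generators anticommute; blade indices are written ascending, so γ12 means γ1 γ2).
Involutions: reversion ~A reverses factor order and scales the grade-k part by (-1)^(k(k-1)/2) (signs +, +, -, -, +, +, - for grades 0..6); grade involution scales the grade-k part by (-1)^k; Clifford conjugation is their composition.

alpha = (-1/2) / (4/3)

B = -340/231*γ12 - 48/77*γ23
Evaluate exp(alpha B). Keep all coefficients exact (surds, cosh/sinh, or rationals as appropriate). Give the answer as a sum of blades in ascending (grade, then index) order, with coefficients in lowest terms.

B^2 term by term: the squares give (-340/231)^2*(γ12)^2 + (-48/77)^2*(γ23)^2 = 115600/53361*(+1) + 2304/5929*(-1) = 16/9 (each basis 2-blade squares to minus the product of its generators' squares); cross terms between blades sharing an index anticommute and cancel. So B^2 = 16/9.
B^2 = 16/9 — the positive square puts this in the hyperbolic regime; l = 4/3, alpha*l = -1/2, so exp(alpha B) = cosh(-1/2) + (sinh(-1/2)/(4/3))*B = cosh(1/2) + (-3*sinh(1/2)/4)*B.
Answer: cosh(1/2) + 85*sinh(1/2)/77*γ12 + 36*sinh(1/2)/77*γ23


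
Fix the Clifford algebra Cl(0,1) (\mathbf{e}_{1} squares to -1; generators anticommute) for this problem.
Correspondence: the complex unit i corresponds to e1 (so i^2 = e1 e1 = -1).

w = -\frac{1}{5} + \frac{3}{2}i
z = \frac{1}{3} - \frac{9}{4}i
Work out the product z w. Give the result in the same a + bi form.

In blades: z = \frac{1}{3} - \frac{9}{4} e_{1}, w = -\frac{1}{5} + \frac{3}{2} e_{1}.
Distribute z over w term by term (generator squares from the signature, products reordered to ascending indices): (\frac{1}{3})*w = -\frac{1}{15} + \frac{1}{2} e_{1}; (-\frac{9}{4} e_{1})*w = \frac{27}{8} + \frac{9}{20} e_{1}.
Sum: \frac{397}{120} + \frac{19}{20} e_{1}; translating back through the correspondence:
Answer: \frac{397}{120} + \frac{19}{20}i


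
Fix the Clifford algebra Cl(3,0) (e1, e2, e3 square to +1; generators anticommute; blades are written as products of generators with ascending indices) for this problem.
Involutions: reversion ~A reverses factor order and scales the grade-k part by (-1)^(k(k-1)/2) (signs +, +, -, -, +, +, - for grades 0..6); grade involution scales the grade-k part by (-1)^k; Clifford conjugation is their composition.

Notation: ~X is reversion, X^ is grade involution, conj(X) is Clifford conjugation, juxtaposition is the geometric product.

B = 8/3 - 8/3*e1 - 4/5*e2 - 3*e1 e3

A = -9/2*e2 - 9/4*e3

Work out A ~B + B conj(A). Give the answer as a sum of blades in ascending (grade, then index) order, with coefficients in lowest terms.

first term: 18/5 + 27/4*e1 - 12*e2 - 6*e3 - 12*e1 e2 - 6*e1 e3 - 9/5*e2 e3 + 27/2*e1 e2 e3
second term: -18/5 - 27/4*e1 + 12*e2 + 6*e3 - 12*e1 e2 - 6*e1 e3 - 9/5*e2 e3 + 27/2*e1 e2 e3
Answer: -24*e1 e2 - 12*e1 e3 - 18/5*e2 e3 + 27*e1 e2 e3


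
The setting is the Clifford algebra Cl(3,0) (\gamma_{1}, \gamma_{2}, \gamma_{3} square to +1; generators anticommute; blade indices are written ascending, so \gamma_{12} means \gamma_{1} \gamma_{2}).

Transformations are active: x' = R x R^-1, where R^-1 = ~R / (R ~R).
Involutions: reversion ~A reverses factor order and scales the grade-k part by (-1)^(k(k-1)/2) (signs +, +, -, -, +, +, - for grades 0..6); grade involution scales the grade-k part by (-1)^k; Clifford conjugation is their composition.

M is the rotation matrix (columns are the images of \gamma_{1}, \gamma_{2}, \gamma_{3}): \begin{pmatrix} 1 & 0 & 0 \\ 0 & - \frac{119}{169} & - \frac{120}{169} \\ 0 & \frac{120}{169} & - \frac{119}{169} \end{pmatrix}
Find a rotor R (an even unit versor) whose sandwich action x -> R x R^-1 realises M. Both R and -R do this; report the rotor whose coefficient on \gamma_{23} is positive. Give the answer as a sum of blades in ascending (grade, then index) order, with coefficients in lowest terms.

Method: write R = a + b12*\gamma_{12} + b13*\gamma_{13} + b23*\gamma_{23} with a^2 + b12^2 + b13^2 + b23^2 = 1 (so R^-1 = ~R). Expanding the columns R e_j ~R gives tr M = 4a^2 - 1 and, from the antisymmetric part, M21 - M12 = -4a*b12, M13 - M31 = 4a*b13, M32 - M23 = -4a*b23.
Here tr M = -\frac{69}{169}, so a^2 = (1 + tr M)/4 = \frac{25}{169} and a = ±\frac{5}{13}. Taking a = \frac{5}{13}: M21 - M12 = 0, M13 - M31 = 0, M32 - M23 = \frac{240}{169}, giving b12 = 0, b13 = 0, b23 = -\frac{12}{13}, i.e. R = \frac{5}{13} - \frac{12}{13} \gamma_{23}.
Its \gamma_{23} coefficient is negative, so report the other preimage -R.
Answer: -\frac{5}{13} + \frac{12}{13} \gamma_{23}. Note: both R and -R realise this M (trace -\frac{69}{169}); the covering map identifies them, and the \gamma_{23}-coefficient sign is the tie-breaker.


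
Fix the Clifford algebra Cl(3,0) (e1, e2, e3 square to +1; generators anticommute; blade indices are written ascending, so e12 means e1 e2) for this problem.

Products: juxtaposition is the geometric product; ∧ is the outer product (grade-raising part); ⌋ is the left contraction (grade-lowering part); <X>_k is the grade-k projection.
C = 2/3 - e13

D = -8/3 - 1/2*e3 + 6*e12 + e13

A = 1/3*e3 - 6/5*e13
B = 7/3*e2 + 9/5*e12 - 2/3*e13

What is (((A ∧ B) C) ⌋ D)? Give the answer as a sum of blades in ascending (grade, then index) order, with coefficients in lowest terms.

step 1: -7/9*e23 + 17/5*e123
step 2: -17/5*e2 + 7/9*e12 - 14/27*e23 + 34/15*e123
step 3: -14/3 + 102/5*e1
Answer: -14/3 + 102/5*e1


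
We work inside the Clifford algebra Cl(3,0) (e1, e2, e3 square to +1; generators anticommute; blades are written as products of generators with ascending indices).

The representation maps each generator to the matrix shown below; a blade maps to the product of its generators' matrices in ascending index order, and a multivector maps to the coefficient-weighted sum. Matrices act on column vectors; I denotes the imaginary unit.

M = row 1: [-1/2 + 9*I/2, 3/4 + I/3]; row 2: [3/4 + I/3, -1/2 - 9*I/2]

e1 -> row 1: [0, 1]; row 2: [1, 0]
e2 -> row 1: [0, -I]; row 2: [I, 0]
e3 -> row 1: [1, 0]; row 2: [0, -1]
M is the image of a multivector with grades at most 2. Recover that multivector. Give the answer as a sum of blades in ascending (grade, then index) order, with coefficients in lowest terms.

Method: 1, rho(e1), rho(e2), rho(e3) form a trace-orthogonal basis of the 2x2 complex matrices (tr(X Y) = 2 if X = Y, else 0), so M = m0*1 + m1*rho(e1) + m2*rho(e2) + m3*rho(e3) with m0 = tr(M)/2 = -1/2, m1 = tr(M rho(e1))/2 = 3/4 + I/3, m2 = tr(M rho(e2))/2 = 0, m3 = tr(M rho(e3))/2 = 9*I/2.
Multiplying table entries, the bivector images are rho(e1 e2) = I*rho(e3), rho(e1 e3) = -I*rho(e2), rho(e2 e3) = I*rho(e1); with real blade coefficients the real parts of m0..m3 are the coefficients of 1, e1, e2, e3 and the imaginary parts give the bivectors (e2 e3: Im m1, e1 e3: -Im m2, e1 e2: Im m3).
Answer: -1/2 + 3/4*e1 + 9/2*e1 e2 + 1/3*e2 e3


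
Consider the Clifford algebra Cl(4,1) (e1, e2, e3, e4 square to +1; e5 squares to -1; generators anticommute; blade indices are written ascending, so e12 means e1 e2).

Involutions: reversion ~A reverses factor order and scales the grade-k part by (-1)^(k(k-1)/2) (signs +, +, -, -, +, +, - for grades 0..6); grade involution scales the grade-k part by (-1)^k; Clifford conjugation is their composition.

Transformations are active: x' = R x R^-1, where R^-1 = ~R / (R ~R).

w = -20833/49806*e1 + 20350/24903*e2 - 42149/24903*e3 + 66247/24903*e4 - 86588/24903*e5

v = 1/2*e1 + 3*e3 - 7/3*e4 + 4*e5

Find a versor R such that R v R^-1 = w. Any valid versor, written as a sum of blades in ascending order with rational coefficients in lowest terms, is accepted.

Construction: equal norms (both -47/36) license R = v + w = 2035/24903*e1 + 20350/24903*e2 + 32560/24903*e3 + 8140/24903*e4 + 13024/24903*e5 — nothing changes along that direction, while (v - w)/2 changes sign, so v maps onto w.
Answer: 2035/24903*e1 + 20350/24903*e2 + 32560/24903*e3 + 8140/24903*e4 + 13024/24903*e5


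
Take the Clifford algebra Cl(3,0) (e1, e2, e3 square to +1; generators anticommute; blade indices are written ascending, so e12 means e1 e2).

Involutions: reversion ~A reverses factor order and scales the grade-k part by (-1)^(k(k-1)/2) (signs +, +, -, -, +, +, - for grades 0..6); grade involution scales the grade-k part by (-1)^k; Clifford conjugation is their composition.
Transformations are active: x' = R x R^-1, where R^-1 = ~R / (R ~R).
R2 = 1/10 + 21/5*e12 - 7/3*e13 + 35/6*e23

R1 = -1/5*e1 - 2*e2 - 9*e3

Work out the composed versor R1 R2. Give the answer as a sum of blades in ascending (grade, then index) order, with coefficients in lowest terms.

Distribute over the terms of R1 (each basis-blade product reordered to ascending indices, repeated generators contracted through their squares):
(-1/5*e1) R2 = -1/50*e1 - 21/25*e2 + 7/15*e3 - 7/6*e123
(-2*e2) R2 = 42/5*e1 - 1/5*e2 - 35/3*e3 - 14/3*e123
(-9*e3) R2 = -21*e1 + 105/2*e2 - 9/10*e3 - 189/5*e123
Summing the partial products and collecting blades:
Answer: -631/50*e1 + 2573/50*e2 - 121/10*e3 - 1309/30*e123


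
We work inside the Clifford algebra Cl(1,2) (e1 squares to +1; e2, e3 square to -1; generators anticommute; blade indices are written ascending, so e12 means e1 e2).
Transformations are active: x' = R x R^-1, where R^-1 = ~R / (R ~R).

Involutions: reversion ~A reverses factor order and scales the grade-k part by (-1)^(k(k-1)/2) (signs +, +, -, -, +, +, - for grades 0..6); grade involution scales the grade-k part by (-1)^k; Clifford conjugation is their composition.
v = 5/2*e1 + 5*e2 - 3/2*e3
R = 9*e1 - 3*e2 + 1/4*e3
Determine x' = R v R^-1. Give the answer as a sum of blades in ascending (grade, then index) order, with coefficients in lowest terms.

~R = 9*e1 - 3*e2 + 1/4*e3, and R ~R = 1151/16, so R^-1 = ~R / (1151/16).
R v = 303/8 + 105/2*e12 - 113/8*e13 + 13/4*e23
Answer: 16061/2302*e1 - 9391/1151*e2 + 4059/2302*e3


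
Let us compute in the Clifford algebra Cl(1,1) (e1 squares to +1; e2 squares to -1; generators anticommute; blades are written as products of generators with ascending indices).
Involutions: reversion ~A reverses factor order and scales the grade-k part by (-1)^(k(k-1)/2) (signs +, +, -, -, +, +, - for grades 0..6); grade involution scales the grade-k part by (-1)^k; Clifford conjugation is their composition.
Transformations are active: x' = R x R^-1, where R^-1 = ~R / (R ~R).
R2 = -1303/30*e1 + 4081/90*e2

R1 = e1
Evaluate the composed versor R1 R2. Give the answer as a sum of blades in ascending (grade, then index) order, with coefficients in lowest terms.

Distribute over the terms of R1 (each basis-blade product reordered to ascending indices, repeated generators contracted through their squares):
(e1) R2 = -1303/30 + 4081/90*e1 e2
Answer: -1303/30 + 4081/90*e1 e2


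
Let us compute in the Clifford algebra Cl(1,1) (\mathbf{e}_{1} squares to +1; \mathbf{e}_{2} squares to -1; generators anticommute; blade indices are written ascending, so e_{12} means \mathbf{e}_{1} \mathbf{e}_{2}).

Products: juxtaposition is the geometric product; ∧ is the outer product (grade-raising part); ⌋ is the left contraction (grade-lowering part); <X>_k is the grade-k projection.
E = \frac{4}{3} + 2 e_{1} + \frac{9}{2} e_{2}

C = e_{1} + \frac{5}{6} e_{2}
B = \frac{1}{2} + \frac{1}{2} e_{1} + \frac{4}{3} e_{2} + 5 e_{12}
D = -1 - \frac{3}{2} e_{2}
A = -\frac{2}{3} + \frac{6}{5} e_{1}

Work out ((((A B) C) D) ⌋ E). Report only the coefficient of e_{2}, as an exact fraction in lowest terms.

step 1: \frac{4}{15} + \frac{4}{15} e_{1} + \frac{46}{9} e_{2} - \frac{26}{15} e_{12}
step 2: -\frac{539}{135} + \frac{77}{45} e_{1} + \frac{88}{45} e_{2} - \frac{44}{9} e_{12}
step 3: \frac{187}{27} - \frac{407}{45} e_{1} + \frac{121}{30} e_{2} + \frac{209}{90} e_{12}
step 4: -\frac{43747}{1620} + \frac{374}{27} e_{1} + \frac{187}{6} e_{2}
Answer: \frac{187}{6}


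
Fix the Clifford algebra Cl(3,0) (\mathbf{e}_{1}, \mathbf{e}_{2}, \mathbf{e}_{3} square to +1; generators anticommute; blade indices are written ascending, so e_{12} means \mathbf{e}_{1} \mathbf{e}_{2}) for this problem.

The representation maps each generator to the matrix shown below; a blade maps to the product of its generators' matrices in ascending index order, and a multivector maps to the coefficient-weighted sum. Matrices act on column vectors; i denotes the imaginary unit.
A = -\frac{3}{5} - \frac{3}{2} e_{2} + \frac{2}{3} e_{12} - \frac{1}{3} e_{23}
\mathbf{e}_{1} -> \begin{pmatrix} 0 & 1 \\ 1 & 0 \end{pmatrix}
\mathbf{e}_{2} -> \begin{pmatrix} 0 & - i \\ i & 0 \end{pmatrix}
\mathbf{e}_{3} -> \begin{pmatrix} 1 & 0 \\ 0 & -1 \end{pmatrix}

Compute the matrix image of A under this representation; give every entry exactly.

Bivector images (products of the table entries): rho(e_{12}) = rho(\mathbf{e}_{1})rho(\mathbf{e}_{2}) = \begin{pmatrix} i & 0 \\ 0 & - i \end{pmatrix}; rho(e_{23}) = rho(\mathbf{e}_{2})rho(\mathbf{e}_{3}) = \begin{pmatrix} 0 & i \\ i & 0 \end{pmatrix}.
M = (-\frac{3}{5})*1 + (-\frac{3}{2})*rho(e_{2}) + (\frac{2}{3})*rho(e_{12}) + (-\frac{1}{3})*rho(e_{23}), summed entrywise (1 is the identity matrix):
Answer: \begin{pmatrix} - \frac{3}{5} + \frac{2 i}{3} & \frac{7 i}{6} \\ - \frac{11 i}{6} & - \frac{3}{5} - \frac{2 i}{3} \end{pmatrix}


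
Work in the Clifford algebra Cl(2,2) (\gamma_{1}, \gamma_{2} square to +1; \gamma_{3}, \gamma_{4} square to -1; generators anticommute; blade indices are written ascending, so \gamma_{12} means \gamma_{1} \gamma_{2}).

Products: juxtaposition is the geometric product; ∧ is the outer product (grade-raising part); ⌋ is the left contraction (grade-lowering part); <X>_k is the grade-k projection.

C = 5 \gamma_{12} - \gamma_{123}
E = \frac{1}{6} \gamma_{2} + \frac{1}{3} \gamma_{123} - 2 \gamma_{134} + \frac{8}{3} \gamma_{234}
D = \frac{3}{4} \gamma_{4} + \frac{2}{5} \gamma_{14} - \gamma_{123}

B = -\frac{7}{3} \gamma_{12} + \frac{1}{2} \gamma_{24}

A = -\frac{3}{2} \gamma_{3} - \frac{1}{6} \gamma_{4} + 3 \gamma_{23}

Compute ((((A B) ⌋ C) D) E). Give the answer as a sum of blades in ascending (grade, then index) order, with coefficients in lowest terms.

step 1: -\frac{1}{12} \gamma_{2} + 7 \gamma_{13} - \frac{3}{2} \gamma_{34} + \frac{7}{2} \gamma_{123} + \frac{7}{18} \gamma_{124} + \frac{3}{4} \gamma_{234}
step 2: -\frac{7}{2} + \frac{5}{12} \gamma_{1} + 7 \gamma_{2} - \frac{1}{12} \gamma_{13}
step 3: -\frac{1}{12} \gamma_{2} - \frac{59}{24} \gamma_{4} + 7 \gamma_{13} - \frac{87}{80} \gamma_{14} - \frac{5}{12} \gamma_{23} + \frac{21}{4} \gamma_{24} + \frac{1}{30} \gamma_{34} + \frac{7}{2} \gamma_{123} - \frac{14}{5} \gamma_{124} - \frac{1}{16} \gamma_{134}
step 4: \frac{37}{36} - \frac{13}{180} \gamma_{1} - \frac{109}{45} \gamma_{2} - \frac{2899}{180} \gamma_{3} - \frac{1151}{72} \gamma_{4} + \frac{1}{6} \gamma_{12} + \frac{359}{180} \gamma_{13} + \frac{49}{5} \gamma_{14} + \frac{547}{45} \gamma_{23} + \frac{133}{18} \gamma_{24} - \frac{52}{45} \gamma_{34} - \frac{263}{30} \gamma_{123} + \frac{25957}{1440} \gamma_{124} + \frac{7}{4} \gamma_{134} + \frac{53}{144} \gamma_{234} + \frac{185}{288} \gamma_{1234}
Answer: \frac{37}{36} - \frac{13}{180} \gamma_{1} - \frac{109}{45} \gamma_{2} - \frac{2899}{180} \gamma_{3} - \frac{1151}{72} \gamma_{4} + \frac{1}{6} \gamma_{12} + \frac{359}{180} \gamma_{13} + \frac{49}{5} \gamma_{14} + \frac{547}{45} \gamma_{23} + \frac{133}{18} \gamma_{24} - \frac{52}{45} \gamma_{34} - \frac{263}{30} \gamma_{123} + \frac{25957}{1440} \gamma_{124} + \frac{7}{4} \gamma_{134} + \frac{53}{144} \gamma_{234} + \frac{185}{288} \gamma_{1234}


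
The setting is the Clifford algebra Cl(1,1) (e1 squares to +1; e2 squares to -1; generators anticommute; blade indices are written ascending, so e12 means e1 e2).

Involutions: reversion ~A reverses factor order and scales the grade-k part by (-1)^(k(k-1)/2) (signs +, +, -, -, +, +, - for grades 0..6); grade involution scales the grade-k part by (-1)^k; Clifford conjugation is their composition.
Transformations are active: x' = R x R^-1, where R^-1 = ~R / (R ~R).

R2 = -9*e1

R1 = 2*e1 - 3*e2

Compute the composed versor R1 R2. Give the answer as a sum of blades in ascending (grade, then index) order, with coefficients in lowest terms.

Distribute over the terms of R2 (each basis-blade product reordered to ascending indices, repeated generators contracted through their squares):
R1 (-9*e1) = -18 - 27*e12
Answer: -18 - 27*e12


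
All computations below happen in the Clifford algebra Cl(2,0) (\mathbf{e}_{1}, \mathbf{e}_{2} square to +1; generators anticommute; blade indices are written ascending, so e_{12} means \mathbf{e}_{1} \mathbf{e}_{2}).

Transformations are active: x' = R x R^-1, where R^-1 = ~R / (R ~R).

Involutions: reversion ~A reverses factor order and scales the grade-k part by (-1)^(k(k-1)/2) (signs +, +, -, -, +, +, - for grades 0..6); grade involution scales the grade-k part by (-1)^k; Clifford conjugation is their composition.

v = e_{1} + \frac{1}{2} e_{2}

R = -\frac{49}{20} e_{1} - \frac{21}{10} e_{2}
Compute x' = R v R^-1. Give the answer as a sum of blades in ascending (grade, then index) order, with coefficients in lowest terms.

~R = -\frac{49}{20} e_{1} - \frac{21}{10} e_{2}, and R ~R = \frac{833}{80}, so R^-1 = ~R / (\frac{833}{80}).
R v = -\frac{7}{2} + \frac{7}{8} e_{12}
Answer: \frac{11}{17} e_{1} + \frac{31}{34} e_{2}


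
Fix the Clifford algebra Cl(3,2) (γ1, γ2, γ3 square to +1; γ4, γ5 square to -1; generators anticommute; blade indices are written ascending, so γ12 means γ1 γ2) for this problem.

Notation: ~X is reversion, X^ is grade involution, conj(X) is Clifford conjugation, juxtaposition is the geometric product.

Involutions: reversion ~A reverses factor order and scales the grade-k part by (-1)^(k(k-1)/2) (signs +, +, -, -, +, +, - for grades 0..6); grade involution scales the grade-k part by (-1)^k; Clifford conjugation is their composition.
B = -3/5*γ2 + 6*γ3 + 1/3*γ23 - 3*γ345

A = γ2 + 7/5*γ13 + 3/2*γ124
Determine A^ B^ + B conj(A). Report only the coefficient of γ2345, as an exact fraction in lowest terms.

first term: -3/5 - 42/5*γ1 - 1/3*γ3 - 7/15*γ12 + 9/10*γ14 + 6*γ23 - 21/25*γ123 - 1/2*γ134 + 21/5*γ145 - 9*γ1234 - 9/2*γ1235 - 3*γ2345
second term: 3/5 + 42/5*γ1 + 1/3*γ3 - 7/15*γ12 + 9/10*γ14 + 6*γ23 - 21/25*γ123 - 1/2*γ134 - 21/5*γ145 + 9*γ1234 - 9/2*γ1235 - 3*γ2345
Answer: -6


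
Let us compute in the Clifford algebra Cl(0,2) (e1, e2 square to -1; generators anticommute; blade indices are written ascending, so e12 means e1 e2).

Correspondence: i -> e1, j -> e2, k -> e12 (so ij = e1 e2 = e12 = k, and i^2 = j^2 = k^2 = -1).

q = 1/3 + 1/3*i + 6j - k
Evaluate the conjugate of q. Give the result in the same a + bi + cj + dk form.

In blades: q = 1/3 + 1/3*e1 + 6*e2 - e12.
Conjugation here is Clifford conjugation: the scalar is fixed and the grade-1 and grade-2 blades all flip sign, giving 1/3 - 1/3*e1 - 6*e2 + e12; translating back:
Answer: 1/3 - 1/3*i - 6j + k


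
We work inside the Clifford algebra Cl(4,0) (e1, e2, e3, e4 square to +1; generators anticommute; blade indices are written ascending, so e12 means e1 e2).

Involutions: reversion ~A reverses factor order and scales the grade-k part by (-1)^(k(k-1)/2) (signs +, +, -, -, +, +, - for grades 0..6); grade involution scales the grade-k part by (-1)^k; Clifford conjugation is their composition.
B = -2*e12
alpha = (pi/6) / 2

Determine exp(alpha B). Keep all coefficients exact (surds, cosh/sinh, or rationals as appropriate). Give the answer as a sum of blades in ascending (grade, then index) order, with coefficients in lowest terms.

B^2 = (-2)^2*(e12)^2 = 4*(-1) = -4 (a basis 2-blade squares to minus the product of its generators' squares).
B^2 = -4 — the series telescopes trigonometrically here: l = 2, alpha*l = pi/6, so exp(alpha B) = cos(pi/6) + (sin(pi/6)/2)*B = sqrt(3)/2 + (1/4)*B.
Answer: sqrt(3)/2 - 1/2*e12


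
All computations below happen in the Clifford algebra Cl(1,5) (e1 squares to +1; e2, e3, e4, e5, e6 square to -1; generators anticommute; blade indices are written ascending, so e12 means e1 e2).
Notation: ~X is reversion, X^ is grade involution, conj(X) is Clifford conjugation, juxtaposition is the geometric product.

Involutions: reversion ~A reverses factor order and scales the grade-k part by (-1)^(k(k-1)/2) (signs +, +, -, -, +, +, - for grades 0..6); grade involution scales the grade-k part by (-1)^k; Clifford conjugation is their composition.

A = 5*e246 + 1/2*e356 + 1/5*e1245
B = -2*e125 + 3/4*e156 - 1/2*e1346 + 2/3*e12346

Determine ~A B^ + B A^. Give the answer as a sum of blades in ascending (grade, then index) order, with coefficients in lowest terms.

first term: -2/5*e4 - 71/24*e13 + 5/2*e123 - 1/4*e145 - 3/20*e246 - 2/15*e356 - e1236 - 41/12*e1245 + 10*e1456 + 1/10*e2356
second term: -2/5*e4 + 89/24*e13 + 5/2*e123 - 1/4*e145 + 3/20*e246 - 2/15*e356 + e1236 + 49/12*e1245 - 10*e1456 + 1/10*e2356
Answer: -4/5*e4 + 3/4*e13 + 5*e123 - 1/2*e145 - 4/15*e356 + 2/3*e1245 + 1/5*e2356


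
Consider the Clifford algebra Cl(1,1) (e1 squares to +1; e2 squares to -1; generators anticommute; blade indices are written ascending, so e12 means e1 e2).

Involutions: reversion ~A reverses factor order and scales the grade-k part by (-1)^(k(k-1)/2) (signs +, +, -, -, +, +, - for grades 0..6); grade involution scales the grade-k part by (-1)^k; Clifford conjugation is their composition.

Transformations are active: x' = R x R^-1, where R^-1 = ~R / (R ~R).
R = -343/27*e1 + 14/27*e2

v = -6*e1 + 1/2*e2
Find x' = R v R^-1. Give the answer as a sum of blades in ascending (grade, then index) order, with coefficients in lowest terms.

~R = -343/27*e1 + 14/27*e2, and R ~R = 39151/243, so R^-1 = ~R / (39151/243).
R v = 2051/27 - 175/54*e12
Answer: -14332/2397*e1 - 53/4794*e2


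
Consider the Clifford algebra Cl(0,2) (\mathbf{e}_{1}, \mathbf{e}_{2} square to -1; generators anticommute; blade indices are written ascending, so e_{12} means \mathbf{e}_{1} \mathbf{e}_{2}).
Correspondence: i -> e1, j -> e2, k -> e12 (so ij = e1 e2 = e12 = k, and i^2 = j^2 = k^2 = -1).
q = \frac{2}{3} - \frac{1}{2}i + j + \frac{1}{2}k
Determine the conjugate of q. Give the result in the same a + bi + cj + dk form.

In blades: q = \frac{2}{3} - \frac{1}{2} e_{1} + e_{2} + \frac{1}{2} e_{12}.
Conjugation here is Clifford conjugation: the scalar is fixed and the grade-1 and grade-2 blades all flip sign, giving \frac{2}{3} + \frac{1}{2} e_{1} - e_{2} - \frac{1}{2} e_{12}; translating back:
Answer: \frac{2}{3} + \frac{1}{2}i - j - \frac{1}{2}k


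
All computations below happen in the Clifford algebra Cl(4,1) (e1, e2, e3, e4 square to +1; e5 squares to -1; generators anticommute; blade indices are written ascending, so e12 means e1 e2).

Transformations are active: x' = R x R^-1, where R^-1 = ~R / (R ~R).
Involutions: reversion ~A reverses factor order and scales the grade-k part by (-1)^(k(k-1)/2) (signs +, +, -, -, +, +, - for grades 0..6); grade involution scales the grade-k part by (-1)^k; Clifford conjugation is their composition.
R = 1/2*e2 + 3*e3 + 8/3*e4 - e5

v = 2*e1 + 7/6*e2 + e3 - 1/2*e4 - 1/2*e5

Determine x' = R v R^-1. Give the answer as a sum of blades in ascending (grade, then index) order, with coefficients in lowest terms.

~R = 1/2*e2 + 3*e3 + 8/3*e4 - e5, and R ~R = 553/36, so R^-1 = ~R / (553/36).
R v = 7/4 - e12 - 6*e13 - 16/3*e14 + 2*e15 - 3*e23 - 121/36*e24 + 11/12*e25 - 25/6*e34 - 1/2*e35 - 11/6*e45
Answer: -2*e1 - 499/474*e2 - 25/79*e3 + 175/158*e4 + 43/158*e5


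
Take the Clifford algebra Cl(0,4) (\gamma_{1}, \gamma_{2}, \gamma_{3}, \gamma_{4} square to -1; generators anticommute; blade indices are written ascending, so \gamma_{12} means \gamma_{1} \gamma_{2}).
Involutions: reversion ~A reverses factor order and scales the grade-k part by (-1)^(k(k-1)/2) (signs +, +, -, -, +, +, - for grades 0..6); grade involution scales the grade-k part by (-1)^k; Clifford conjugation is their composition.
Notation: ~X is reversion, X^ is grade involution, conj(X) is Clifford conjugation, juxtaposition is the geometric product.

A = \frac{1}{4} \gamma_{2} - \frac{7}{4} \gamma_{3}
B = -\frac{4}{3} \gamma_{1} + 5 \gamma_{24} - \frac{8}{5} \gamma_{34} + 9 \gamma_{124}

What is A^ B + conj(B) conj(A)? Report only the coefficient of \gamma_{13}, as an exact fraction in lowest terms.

first term: \frac{81}{20} \gamma_{4} - \frac{1}{3} \gamma_{12} + \frac{7}{3} \gamma_{13} - \frac{9}{4} \gamma_{14} - \frac{167}{20} \gamma_{234} + \frac{63}{4} \gamma_{1234}
second term: \frac{81}{20} \gamma_{4} - \frac{1}{3} \gamma_{12} + \frac{7}{3} \gamma_{13} - \frac{9}{4} \gamma_{14} + \frac{167}{20} \gamma_{234} - \frac{63}{4} \gamma_{1234}
Answer: \frac{14}{3}


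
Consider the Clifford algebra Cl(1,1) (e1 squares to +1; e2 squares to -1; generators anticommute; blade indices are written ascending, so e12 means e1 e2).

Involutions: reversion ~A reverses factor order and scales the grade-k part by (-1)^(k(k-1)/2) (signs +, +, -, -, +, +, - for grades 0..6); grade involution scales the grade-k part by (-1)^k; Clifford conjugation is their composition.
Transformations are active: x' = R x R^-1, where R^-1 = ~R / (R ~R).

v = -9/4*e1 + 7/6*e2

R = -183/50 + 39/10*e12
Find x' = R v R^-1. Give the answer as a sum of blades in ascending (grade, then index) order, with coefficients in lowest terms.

~R = -183/50 - 39/10*e12, and R ~R = -1134/625, so R^-1 = ~R / (-1134/625).
R v = 737/200*e1 + 901/200*e2
Answer: 51761/3024*e1 + 51433/3024*e2
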